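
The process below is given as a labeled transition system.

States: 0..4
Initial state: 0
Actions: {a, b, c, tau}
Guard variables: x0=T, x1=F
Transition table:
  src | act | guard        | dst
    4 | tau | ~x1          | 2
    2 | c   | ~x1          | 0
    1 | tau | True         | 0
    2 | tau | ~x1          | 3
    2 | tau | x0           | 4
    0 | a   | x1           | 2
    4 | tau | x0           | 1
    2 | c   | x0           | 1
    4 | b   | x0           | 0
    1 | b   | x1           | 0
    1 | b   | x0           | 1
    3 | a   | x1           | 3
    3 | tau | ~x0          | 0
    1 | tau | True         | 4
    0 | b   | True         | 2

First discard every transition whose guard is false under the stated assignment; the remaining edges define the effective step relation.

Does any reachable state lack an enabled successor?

R = {0,1,2,3,4}
  0: b→2  [deg 1]
  1: b→1  tau→0  tau→4  [deg 3]
  2: c→0  c→1  tau→3  tau→4  [deg 4]
  3: ∅  [no exit]
  4: b→0  tau→1  tau→2  [deg 3]
trace reaching 3: b·tau

Answer: DEADLOCK at state 3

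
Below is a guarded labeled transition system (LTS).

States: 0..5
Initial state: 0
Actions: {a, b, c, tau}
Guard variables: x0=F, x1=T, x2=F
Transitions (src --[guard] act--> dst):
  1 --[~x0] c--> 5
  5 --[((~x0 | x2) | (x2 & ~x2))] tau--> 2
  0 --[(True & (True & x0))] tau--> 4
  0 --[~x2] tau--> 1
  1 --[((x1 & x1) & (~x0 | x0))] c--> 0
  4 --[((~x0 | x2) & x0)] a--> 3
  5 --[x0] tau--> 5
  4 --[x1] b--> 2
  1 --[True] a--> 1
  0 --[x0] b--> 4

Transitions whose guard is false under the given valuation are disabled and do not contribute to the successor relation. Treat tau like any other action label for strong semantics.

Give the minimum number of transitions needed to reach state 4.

BFS to 4:
  Layer 0: {0}
  Layer 1: {1}
  Layer 2: {5}
  Layer 3: {2}
4 never appears.

Answer: UNREACHABLE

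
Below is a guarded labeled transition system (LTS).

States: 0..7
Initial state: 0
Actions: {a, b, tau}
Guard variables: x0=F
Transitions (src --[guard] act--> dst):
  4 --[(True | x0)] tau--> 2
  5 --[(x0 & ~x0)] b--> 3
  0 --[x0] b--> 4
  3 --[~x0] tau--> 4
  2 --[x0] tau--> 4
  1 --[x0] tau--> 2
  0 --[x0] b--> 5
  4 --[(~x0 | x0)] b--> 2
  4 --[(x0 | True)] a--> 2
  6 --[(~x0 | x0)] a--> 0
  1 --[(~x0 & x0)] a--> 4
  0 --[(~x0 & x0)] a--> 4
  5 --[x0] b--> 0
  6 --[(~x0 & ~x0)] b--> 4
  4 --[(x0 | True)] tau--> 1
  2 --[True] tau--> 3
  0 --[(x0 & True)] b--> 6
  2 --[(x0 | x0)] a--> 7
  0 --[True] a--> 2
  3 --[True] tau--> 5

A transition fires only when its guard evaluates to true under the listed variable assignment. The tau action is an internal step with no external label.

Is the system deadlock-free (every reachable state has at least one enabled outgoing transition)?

Reach set: {0,1,2,3,4,5}
  0: a→2  [1 out]
  1: ∅  [STUCK]
  2: tau→3  [1 out]
  3: tau→4  tau→5  [2 out]
  4: a→2  b→2  tau→1  tau→2  [4 out]
  5: ∅  [STUCK]
trace reaching 1: a·tau·tau·tau

Answer: DEADLOCK at state 1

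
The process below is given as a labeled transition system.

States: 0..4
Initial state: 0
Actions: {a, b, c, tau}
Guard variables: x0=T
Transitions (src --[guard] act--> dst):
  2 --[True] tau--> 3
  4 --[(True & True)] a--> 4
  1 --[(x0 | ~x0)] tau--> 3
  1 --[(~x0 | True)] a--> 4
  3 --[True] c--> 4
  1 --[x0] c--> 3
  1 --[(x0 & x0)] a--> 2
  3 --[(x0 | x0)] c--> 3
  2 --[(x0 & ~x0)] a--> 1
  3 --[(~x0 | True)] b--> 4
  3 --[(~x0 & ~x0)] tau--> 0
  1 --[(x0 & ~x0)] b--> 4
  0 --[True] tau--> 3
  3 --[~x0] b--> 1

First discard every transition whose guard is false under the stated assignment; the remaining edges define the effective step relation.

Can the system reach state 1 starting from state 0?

Answer: UNREACHABLE

Working:
After dropping false guards: 10 live edges.
depth 0: {0}
depth 1: {3}  now seen {0,3}
depth 2: {4}  now seen {0,3,4}
Reach set: {0,3,4}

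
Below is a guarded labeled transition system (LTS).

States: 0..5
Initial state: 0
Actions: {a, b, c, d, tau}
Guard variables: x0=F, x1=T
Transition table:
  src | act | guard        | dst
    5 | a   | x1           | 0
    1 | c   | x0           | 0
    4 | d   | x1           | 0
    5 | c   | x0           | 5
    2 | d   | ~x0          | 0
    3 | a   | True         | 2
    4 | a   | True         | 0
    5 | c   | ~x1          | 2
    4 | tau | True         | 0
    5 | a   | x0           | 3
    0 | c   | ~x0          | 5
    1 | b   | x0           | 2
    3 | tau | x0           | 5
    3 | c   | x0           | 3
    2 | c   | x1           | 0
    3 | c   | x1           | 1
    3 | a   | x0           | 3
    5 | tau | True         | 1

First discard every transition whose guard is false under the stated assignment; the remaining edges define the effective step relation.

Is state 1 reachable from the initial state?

After dropping false guards: 10 live edges.
depth 0: {0}
depth 1: {5}  total {0,5}
depth 2: {1}  total {0,1,5}
Reach set: {0,1,5}
Path to 1: c·tau

Answer: REACHABLE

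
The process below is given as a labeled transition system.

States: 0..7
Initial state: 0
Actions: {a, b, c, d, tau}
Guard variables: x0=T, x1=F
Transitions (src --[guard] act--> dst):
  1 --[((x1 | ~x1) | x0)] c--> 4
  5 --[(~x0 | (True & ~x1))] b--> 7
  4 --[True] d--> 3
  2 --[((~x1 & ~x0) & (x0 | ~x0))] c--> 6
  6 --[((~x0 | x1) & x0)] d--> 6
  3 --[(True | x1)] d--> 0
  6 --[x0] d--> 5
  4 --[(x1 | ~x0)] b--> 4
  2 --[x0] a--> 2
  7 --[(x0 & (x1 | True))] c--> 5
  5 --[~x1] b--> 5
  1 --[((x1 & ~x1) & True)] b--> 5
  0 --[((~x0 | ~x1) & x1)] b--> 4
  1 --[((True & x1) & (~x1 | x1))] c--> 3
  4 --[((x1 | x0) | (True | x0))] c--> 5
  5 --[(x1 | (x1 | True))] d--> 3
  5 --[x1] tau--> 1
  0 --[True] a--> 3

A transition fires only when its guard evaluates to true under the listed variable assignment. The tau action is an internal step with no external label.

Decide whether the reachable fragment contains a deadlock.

Reach set: {0,3}
  0: a→3  [deg 1]
  3: d→0  [deg 1]

Answer: DEADLOCK-FREE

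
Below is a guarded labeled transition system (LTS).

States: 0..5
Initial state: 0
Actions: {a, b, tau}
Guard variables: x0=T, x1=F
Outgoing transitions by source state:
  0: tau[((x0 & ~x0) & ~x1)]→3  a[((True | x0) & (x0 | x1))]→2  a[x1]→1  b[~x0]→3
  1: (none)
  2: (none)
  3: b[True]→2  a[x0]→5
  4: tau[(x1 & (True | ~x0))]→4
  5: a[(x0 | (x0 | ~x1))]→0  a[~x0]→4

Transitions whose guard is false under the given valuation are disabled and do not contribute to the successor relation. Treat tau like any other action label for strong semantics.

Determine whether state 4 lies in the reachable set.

Guard filter leaves 4 enabled edge(s).
L0 = {0}
L1 = {2}  total {0,2}
R = {0,2}

Answer: UNREACHABLE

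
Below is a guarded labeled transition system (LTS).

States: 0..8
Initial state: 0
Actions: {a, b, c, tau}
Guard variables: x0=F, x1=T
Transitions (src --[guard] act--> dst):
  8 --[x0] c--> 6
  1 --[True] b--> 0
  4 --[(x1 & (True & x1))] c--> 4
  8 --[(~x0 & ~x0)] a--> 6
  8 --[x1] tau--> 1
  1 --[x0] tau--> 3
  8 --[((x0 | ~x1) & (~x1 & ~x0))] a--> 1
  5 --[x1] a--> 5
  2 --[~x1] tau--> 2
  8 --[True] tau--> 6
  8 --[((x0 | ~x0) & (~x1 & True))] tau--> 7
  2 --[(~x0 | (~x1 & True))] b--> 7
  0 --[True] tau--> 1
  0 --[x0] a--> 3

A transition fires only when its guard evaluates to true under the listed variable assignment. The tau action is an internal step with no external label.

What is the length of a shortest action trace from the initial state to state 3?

Layered search for 3:
  depth 0: {0}
  depth 1: {1}
3 never appears.

Answer: UNREACHABLE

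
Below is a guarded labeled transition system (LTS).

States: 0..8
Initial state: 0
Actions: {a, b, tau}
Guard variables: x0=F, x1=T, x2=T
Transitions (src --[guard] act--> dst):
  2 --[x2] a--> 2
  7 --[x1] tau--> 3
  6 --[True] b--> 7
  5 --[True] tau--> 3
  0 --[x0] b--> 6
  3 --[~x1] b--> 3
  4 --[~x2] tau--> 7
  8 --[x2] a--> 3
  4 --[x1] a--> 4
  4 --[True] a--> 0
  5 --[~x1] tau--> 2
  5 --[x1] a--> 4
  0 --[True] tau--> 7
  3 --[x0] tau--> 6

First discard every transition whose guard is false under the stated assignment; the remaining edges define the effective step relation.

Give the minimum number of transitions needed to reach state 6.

Breadth-first toward 6:
  Layer 0: {0}
  Layer 1: {7}
  Layer 2: {3}
6 never appears.

Answer: UNREACHABLE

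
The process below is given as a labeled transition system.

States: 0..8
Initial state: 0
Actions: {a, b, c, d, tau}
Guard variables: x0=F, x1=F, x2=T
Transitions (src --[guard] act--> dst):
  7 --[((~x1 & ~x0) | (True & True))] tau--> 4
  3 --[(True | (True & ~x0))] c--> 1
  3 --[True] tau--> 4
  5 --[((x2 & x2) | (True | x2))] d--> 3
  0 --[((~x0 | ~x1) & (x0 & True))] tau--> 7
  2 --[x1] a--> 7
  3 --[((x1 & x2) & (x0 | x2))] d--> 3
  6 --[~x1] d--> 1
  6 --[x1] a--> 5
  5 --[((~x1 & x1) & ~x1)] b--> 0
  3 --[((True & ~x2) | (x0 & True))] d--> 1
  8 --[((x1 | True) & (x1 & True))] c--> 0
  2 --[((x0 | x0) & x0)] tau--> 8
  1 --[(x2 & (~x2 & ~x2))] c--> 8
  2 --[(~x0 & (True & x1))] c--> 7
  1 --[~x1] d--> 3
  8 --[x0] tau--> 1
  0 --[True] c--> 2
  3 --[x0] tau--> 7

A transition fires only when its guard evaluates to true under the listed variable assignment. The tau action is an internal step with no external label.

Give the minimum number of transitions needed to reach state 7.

Answer: UNREACHABLE

Analysis:
Layered search for 7:
  Layer 0: {0}
  Layer 1: {2}
7 never appears.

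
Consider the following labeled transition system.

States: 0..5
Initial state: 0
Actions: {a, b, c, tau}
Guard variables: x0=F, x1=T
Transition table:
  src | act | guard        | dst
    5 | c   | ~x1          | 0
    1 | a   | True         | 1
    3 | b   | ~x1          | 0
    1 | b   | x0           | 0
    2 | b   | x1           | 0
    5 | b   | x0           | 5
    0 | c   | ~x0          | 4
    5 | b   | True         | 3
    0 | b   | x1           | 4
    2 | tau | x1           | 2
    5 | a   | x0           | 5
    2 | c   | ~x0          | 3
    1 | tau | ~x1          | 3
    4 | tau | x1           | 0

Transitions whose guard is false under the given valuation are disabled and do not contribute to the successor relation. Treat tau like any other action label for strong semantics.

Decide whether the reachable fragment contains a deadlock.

R = {0,4}
  0: b→4  c→4  [deg 2]
  4: tau→0  [deg 1]

Answer: DEADLOCK-FREE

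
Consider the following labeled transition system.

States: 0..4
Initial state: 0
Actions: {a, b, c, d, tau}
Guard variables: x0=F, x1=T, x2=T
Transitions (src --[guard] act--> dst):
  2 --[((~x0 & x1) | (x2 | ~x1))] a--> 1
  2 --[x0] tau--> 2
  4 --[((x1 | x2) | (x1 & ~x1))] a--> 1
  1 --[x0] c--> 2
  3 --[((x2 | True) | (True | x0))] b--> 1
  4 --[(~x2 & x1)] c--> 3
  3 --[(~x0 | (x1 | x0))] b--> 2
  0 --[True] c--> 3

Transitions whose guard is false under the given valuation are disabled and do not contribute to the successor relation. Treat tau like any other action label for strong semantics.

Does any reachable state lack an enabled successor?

Answer: DEADLOCK at state 1

Analysis:
Reach set: {0,1,2,3}
  0: c→3  [deg 1]
  1: ∅  [STUCK]
  2: a→1  [deg 1]
  3: b→1  b→2  [deg 2]
Path to 1: c·b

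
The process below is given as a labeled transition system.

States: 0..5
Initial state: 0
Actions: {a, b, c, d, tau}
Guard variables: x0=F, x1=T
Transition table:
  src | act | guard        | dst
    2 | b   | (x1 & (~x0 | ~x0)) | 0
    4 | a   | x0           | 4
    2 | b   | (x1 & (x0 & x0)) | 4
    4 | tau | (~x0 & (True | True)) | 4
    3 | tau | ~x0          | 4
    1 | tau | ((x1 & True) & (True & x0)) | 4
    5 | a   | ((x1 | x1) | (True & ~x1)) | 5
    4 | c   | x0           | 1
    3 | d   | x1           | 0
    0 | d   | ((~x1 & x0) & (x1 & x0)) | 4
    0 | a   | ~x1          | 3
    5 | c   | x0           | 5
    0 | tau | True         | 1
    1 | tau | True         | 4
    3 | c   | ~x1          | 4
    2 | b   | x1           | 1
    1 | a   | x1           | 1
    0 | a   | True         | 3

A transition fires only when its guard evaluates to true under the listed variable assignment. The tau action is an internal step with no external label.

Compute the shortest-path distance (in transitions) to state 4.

Answer: 2

Analysis:
Breadth-first toward 4:
  Layer 0: {0}
  Layer 1: {1,3}
  Layer 2: {4}
4 enters at depth 2; path a·tau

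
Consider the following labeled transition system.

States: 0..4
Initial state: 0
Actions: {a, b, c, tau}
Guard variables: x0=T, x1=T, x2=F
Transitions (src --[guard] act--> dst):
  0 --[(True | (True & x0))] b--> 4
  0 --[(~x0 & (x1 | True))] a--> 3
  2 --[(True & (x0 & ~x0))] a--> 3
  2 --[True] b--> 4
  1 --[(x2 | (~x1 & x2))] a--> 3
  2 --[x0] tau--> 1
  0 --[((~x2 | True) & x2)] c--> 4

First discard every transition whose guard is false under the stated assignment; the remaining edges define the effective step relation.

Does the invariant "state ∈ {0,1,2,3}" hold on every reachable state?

Safe = {0,1,2,3}
R = {0,4}
  0: safe
  4: VIOLATES
reach 4 via b — violates

Answer: INVARIANT VIOLATED at state 4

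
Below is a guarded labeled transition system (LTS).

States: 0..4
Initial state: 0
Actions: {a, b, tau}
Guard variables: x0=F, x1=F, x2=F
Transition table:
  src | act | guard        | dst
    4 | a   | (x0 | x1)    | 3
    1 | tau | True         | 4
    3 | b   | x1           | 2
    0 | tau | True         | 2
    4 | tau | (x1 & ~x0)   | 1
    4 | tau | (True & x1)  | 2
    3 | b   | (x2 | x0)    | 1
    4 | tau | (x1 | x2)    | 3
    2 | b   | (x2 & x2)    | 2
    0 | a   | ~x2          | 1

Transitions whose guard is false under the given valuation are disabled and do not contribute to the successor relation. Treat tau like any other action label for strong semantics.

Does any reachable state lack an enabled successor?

Answer: DEADLOCK at state 2

Analysis:
R = {0,1,2,4}
  0: a→1  tau→2  [deg 2]
  1: tau→4  [deg 1]
  2: ∅  [no exit]
  4: ∅  [no exit]
witness 2: tau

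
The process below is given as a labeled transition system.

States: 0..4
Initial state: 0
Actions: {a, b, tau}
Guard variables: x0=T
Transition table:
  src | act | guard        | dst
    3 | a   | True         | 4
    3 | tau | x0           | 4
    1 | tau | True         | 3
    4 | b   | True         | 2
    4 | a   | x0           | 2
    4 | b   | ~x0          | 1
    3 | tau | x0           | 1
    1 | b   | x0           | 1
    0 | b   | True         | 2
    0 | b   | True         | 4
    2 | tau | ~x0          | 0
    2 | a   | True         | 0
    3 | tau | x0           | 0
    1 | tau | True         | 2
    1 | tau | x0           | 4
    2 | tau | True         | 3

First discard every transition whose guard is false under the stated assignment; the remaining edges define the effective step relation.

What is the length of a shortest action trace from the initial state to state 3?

Breadth-first toward 3:
  Layer 0: {0}
  Layer 1: {2,4}
  Layer 2: {3}
depth(3)=2, e.g. b·tau

Answer: 2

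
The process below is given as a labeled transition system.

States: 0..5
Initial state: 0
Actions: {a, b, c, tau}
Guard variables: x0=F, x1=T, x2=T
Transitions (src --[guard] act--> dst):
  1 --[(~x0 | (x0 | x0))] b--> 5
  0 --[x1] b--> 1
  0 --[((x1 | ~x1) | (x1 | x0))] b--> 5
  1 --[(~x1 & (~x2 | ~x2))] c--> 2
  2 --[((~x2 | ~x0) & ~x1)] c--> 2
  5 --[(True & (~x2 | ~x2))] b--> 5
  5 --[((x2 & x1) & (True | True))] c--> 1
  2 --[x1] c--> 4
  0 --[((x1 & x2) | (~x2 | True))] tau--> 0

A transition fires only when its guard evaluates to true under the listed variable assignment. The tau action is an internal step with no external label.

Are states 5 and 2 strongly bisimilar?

Answer: NOT BISIMILAR

Trace:
Bisimulation quotient by refinement:
  round 0: {{0,1,2,3,4,5}}
  round 1: {{0},{1},{2,5},{3,4}}
  round 2: {{0},{1},{2},{3,4},{5}}
5 equivalence class(es) (converged in 3)
5∈{5}, 2∈{2}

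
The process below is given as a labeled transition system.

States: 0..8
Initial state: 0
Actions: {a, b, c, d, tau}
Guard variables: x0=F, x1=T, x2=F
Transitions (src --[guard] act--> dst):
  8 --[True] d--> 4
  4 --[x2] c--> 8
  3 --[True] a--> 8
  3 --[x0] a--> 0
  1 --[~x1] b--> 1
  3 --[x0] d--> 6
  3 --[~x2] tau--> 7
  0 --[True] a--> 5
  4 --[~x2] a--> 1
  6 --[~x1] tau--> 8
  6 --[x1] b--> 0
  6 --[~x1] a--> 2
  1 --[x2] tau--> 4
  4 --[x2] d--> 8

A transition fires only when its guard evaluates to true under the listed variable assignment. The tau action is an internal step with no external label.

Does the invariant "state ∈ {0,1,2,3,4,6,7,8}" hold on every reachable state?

Answer: INVARIANT VIOLATED at state 5

Analysis:
Allowed set {0,1,2,3,4,6,7,8}
R = {0,5}
  0: ✓
  5: ✗ unsafe
witness against invariant: a → 5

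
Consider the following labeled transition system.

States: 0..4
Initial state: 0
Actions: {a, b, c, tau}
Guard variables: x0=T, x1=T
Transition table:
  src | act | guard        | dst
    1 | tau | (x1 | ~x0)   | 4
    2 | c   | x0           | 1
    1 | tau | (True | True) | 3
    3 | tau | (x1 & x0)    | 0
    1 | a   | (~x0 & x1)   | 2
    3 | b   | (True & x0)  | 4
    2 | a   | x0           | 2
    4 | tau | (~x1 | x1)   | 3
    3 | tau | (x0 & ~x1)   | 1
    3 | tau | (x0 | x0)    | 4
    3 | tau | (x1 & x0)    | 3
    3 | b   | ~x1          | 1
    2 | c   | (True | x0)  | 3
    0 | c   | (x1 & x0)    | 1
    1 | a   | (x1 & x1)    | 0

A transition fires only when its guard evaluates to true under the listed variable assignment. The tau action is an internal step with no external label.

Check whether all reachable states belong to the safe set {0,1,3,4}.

Answer: INVARIANT HOLDS

Analysis:
Safe = {0,1,3,4}
R = {0,1,3,4}
  0: ✓
  1: ✓
  3: ✓
  4: ✓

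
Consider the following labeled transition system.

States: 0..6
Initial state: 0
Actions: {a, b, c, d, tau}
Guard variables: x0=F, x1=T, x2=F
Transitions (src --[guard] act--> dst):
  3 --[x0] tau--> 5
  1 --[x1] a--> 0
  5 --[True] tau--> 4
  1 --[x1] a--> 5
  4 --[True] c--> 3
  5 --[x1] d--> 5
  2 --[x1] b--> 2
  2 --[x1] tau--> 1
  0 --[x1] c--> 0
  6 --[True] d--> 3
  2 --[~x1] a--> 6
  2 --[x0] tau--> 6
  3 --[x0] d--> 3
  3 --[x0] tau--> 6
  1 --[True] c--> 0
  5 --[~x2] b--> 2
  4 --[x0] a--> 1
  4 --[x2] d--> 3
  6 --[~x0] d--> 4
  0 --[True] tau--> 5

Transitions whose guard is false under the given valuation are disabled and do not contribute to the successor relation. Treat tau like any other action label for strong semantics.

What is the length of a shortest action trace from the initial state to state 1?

Breadth-first toward 1:
  Layer 0: {0}
  Layer 1: {5}
  Layer 2: {2,4}
  Layer 3: {1,3}
first hit 1 at d=3 via tau·b·tau

Answer: 3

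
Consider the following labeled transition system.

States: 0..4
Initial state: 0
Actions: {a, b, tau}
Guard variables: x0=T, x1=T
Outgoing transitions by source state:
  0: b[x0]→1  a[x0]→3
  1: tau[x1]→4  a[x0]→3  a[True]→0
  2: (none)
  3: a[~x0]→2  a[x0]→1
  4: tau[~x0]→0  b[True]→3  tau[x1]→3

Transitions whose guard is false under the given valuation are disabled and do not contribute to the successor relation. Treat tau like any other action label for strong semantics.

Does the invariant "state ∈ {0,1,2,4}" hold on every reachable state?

Answer: INVARIANT VIOLATED at state 3

Analysis:
Allowed set {0,1,2,4}
Reach set: {0,1,3,4}
  0: ✓
  1: ✓
  3: outside
  4: ✓
witness against invariant: a → 3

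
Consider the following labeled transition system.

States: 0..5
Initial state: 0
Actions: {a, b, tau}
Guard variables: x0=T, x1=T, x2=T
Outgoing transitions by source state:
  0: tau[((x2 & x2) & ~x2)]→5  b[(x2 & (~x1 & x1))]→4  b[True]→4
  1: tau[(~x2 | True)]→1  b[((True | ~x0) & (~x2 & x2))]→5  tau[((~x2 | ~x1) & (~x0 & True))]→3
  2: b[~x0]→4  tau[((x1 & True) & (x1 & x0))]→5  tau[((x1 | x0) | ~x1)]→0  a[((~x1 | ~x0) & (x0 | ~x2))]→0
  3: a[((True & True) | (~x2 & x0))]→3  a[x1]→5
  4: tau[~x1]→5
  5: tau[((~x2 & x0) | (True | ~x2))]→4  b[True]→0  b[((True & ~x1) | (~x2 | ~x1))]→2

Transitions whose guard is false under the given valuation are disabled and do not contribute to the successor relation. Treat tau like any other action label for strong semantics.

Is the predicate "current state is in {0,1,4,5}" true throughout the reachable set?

Answer: INVARIANT HOLDS

Trace:
Safe = {0,1,4,5}
Reachable = {0,4}
  0: ✓
  4: ✓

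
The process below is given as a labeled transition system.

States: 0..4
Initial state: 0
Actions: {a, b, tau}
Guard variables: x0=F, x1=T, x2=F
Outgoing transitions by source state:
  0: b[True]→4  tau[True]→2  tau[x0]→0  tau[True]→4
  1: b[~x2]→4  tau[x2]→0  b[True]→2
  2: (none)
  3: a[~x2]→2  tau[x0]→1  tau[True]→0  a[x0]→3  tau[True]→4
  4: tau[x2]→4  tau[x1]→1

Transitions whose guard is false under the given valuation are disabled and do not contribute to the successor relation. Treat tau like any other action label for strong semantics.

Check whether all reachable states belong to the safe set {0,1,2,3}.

Safe = {0,1,2,3}
R = {0,1,2,4}
  0: ok
  1: ok
  2: ok
  4: outside
witness against invariant: b → 4

Answer: INVARIANT VIOLATED at state 4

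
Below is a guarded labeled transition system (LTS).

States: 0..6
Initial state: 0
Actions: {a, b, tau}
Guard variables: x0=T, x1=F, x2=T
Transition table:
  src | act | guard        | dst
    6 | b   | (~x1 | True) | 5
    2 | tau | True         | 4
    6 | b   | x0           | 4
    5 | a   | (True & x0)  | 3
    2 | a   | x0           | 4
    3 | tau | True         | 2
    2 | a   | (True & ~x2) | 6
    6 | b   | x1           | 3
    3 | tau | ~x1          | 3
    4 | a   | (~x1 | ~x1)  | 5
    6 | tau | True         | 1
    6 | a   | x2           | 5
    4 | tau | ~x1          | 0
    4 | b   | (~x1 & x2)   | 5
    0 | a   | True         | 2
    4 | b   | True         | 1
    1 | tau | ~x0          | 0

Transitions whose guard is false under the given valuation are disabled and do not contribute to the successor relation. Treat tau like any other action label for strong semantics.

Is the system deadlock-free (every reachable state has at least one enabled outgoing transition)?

Answer: DEADLOCK at state 1

Working:
Reachable = {0,1,2,3,4,5}
  0: a→2  [1 exit(s)]
  1: ∅  [STUCK]
  2: a→4  tau→4  [2 exit(s)]
  3: tau→2  tau→3  [2 exit(s)]
  4: a→5  b→1  b→5  tau→0  [4 exit(s)]
  5: a→3  [1 exit(s)]
Path to 1: a·tau·b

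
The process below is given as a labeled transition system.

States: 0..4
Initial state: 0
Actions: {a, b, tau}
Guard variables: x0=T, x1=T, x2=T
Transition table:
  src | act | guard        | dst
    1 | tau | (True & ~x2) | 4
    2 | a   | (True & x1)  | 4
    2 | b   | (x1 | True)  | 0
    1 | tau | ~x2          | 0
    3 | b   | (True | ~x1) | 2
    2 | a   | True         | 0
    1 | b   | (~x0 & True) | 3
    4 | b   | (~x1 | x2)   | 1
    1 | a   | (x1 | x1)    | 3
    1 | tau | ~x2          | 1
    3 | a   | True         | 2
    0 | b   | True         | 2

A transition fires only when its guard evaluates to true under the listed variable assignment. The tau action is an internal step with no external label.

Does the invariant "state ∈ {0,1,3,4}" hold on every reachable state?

Allowed set {0,1,3,4}
Reachable = {0,1,2,3,4}
  0: safe
  1: safe
  2: outside
  3: safe
  4: safe
reach 2 via b — violates

Answer: INVARIANT VIOLATED at state 2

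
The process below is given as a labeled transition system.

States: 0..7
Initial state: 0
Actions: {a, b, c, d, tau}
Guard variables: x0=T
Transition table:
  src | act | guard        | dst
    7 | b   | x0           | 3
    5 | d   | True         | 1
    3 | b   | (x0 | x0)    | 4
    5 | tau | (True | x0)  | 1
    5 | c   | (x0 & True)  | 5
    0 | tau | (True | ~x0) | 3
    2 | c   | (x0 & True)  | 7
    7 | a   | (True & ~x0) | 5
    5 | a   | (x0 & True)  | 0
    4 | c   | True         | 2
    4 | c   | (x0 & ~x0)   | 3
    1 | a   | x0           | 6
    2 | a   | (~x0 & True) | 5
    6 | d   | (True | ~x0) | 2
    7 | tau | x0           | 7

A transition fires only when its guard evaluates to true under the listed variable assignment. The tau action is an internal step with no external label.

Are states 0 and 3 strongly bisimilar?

Answer: NOT BISIMILAR

Working:
Bisimulation quotient by refinement:
  P[0] = {{0,1,2,3,4,5,6,7}}
  P[1] = {{0},{1},{2,4},{3},{5},{6},{7}}
  P[2] = {{0},{1},{2},{3},{4},{5},{6},{7}}
stable after 3 split(s): 8 block(s)
[0]={0}  [3]={3}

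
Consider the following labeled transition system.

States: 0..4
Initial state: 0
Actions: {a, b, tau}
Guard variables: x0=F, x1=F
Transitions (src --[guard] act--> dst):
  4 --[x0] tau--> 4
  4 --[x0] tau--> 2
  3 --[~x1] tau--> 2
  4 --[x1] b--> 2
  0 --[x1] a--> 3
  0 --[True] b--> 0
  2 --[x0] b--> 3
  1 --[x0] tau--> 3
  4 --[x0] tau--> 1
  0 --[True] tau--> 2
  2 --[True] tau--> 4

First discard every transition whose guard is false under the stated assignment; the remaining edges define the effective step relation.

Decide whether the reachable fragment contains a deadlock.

Reachable = {0,2,4}
  0: b→0  tau→2  [2 exit(s)]
  2: tau→4  [1 exit(s)]
  4: ∅  [no exit]
Path to 4: tau·tau

Answer: DEADLOCK at state 4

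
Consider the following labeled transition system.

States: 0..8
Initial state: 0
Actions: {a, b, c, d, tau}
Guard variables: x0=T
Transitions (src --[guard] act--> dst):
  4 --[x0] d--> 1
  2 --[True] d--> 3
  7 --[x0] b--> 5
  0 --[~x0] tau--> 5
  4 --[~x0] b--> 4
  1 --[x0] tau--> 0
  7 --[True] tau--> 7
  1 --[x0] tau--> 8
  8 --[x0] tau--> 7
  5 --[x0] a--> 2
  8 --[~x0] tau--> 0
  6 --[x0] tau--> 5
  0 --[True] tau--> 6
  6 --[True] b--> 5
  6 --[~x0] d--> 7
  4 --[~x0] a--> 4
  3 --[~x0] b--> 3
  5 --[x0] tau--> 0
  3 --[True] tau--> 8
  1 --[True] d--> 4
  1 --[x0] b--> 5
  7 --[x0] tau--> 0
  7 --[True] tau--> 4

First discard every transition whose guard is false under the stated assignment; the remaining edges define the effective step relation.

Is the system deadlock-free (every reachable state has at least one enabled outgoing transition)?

Answer: DEADLOCK-FREE

Analysis:
Reachable = {0,1,2,3,4,5,6,7,8}
  0: tau→6  [1 out]
  1: b→5  d→4  tau→0  tau→8  [4 out]
  2: d→3  [1 out]
  3: tau→8  [1 out]
  4: d→1  [1 out]
  5: a→2  tau→0  [2 out]
  6: b→5  tau→5  [2 out]
  7: b→5  tau→0  tau→4  tau→7  [4 out]
  8: tau→7  [1 out]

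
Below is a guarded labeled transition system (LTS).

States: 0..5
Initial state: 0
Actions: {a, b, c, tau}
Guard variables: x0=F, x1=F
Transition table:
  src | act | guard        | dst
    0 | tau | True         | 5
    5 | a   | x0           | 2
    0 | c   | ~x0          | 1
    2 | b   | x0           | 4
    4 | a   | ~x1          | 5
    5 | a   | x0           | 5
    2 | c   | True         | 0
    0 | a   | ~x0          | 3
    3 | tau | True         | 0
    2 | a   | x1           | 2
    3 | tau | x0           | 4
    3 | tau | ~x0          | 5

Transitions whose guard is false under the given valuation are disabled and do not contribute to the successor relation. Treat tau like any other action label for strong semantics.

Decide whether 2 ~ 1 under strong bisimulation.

Answer: NOT BISIMILAR

Trace:
Bisimulation quotient by refinement:
  P[0] = {{0,1,2,3,4,5}}
  P[1] = {{0},{1,5},{2},{3},{4}}
Fixed point at round 2; 5 class(es).
[2]={2}  [1]={1,5}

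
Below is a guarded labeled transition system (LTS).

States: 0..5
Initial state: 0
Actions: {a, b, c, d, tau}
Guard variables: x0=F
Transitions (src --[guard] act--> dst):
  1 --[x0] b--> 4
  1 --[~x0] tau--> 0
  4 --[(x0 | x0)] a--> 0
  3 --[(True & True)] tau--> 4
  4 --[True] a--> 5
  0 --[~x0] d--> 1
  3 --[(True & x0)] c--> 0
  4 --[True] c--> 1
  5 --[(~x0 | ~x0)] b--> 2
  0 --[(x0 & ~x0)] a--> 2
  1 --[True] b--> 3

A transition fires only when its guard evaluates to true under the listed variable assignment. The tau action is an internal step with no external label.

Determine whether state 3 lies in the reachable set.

After dropping false guards: 7 live edges.
Layer 0: {0}
Layer 1: {1}  now seen {0,1}
Layer 2: {3}  now seen {0,1,3}
Layer 3: {4}  now seen {0,1,3,4}
Layer 4: {5}  now seen {0,1,3,4,5}
Layer 5: {2}  now seen {0,1,2,3,4,5}
Reach set: {0,1,2,3,4,5}
Path to 3: d·b

Answer: REACHABLE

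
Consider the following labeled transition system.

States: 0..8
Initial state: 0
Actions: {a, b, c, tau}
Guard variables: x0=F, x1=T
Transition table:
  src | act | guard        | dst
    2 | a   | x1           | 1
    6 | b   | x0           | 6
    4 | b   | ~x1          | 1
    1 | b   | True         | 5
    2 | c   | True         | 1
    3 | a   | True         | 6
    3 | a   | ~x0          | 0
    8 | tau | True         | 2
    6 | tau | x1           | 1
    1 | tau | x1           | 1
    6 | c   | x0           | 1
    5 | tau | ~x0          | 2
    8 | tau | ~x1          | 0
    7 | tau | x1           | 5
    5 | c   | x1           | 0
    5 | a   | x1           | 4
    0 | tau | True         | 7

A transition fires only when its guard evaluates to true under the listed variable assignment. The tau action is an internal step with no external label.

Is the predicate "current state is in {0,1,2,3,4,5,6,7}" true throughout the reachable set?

Safe = {0,1,2,3,4,5,6,7}
Reachable = {0,1,2,4,5,7}
  0: ok
  1: ok
  2: ok
  4: ok
  5: ok
  7: ok

Answer: INVARIANT HOLDS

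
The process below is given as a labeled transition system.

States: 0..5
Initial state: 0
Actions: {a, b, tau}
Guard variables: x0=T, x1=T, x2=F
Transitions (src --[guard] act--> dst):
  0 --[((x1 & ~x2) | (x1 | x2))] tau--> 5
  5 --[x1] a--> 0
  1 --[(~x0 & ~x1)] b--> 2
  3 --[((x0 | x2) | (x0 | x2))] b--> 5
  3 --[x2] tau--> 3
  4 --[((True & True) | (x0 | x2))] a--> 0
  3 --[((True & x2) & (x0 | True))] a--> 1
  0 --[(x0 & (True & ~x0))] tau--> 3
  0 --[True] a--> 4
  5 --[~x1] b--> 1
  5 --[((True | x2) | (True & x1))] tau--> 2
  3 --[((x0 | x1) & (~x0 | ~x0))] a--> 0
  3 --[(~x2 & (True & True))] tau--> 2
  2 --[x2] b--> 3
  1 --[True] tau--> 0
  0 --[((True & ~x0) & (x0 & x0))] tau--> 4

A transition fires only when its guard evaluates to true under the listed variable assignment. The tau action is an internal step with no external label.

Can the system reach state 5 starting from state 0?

Answer: REACHABLE

Trace:
Guard filter leaves 8 enabled edge(s).
depth 0: {0}
depth 1: {4,5}  now seen {0,4,5}
depth 2: {2}  now seen {0,2,4,5}
Reachable = {0,2,4,5}
witness 5: tau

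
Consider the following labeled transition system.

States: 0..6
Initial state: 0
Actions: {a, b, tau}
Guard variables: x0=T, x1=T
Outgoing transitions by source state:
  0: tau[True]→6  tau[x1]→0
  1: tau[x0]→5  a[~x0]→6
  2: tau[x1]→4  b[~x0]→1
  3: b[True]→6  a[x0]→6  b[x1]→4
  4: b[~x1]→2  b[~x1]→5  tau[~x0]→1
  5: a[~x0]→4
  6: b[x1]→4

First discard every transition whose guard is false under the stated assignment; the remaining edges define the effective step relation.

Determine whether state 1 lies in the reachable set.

Guard filter leaves 8 enabled edge(s).
depth 0: {0}
depth 1: {6}  total {0,6}
depth 2: {4}  total {0,4,6}
Reach set: {0,4,6}

Answer: UNREACHABLE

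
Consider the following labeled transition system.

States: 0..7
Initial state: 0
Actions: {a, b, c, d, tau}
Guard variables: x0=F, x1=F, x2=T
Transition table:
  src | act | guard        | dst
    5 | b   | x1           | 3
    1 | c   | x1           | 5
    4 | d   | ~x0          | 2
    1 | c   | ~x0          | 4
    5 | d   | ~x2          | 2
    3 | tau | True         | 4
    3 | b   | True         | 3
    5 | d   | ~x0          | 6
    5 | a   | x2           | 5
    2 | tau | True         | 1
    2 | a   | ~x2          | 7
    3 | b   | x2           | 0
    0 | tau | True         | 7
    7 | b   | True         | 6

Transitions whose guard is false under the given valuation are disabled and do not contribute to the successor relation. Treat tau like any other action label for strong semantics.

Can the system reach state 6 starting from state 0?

Answer: REACHABLE

Analysis:
10 transition(s) survive guard evaluation.
L0 = {0}
L1 = {7}  total {0,7}
L2 = {6}  total {0,6,7}
R = {0,6,7}
trace reaching 6: tau·b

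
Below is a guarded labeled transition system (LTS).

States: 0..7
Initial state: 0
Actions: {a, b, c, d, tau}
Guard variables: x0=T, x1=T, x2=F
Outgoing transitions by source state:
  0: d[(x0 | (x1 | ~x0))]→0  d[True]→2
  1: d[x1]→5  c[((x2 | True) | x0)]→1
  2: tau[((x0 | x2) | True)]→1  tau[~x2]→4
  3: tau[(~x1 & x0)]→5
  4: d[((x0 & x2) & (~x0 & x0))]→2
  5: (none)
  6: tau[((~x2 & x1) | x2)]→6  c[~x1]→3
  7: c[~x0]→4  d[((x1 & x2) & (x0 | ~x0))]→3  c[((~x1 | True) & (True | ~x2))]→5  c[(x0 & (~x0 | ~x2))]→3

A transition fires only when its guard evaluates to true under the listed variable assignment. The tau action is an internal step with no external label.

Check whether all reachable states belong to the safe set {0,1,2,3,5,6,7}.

Answer: INVARIANT VIOLATED at state 4

Working:
Safe = {0,1,2,3,5,6,7}
R = {0,1,2,4,5}
  0: safe
  1: safe
  2: safe
  4: outside
  5: safe
counterexample path to 4: d·tau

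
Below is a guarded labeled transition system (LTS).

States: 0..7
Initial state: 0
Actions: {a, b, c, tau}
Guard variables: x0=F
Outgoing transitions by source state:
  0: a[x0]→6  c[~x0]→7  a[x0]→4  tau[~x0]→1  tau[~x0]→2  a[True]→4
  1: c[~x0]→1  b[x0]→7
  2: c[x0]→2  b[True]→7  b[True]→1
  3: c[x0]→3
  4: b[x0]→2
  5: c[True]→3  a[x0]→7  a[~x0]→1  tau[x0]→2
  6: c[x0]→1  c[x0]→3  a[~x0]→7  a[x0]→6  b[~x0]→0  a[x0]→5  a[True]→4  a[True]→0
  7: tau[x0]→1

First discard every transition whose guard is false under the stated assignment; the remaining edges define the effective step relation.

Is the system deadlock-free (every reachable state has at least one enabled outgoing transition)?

Reach set: {0,1,2,4,7}
  0: a→4  c→7  tau→1  tau→2  [deg 4]
  1: c→1  [deg 1]
  2: b→1  b→7  [deg 2]
  4: ∅  [STUCK]
  7: ∅  [STUCK]
Path to 4: a

Answer: DEADLOCK at state 4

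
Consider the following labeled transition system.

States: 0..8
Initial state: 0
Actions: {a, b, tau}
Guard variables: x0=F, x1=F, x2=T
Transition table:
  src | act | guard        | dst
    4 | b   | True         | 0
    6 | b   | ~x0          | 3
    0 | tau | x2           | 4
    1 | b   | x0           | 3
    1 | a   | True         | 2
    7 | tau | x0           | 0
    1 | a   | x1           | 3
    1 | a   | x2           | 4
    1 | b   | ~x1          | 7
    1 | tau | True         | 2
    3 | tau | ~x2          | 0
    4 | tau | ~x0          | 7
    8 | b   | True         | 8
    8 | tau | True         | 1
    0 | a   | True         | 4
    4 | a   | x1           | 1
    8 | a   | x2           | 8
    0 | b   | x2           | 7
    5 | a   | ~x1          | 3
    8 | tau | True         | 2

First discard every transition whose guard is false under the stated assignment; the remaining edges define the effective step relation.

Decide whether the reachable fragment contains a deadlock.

Reach set: {0,4,7}
  0: a→4  b→7  tau→4  [3 out]
  4: b→0  tau→7  [2 out]
  7: ∅  [deadlock]
trace reaching 7: b

Answer: DEADLOCK at state 7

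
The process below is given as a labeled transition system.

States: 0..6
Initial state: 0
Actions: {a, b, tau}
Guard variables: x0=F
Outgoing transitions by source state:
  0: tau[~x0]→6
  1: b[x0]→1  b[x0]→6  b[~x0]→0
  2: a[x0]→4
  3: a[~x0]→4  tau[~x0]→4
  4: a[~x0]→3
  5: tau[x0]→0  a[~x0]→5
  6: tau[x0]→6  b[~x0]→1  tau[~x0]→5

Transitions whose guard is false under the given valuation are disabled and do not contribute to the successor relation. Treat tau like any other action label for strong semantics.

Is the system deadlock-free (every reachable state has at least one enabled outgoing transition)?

Reachable = {0,1,5,6}
  0: tau→6  [1 out]
  1: b→0  [1 out]
  5: a→5  [1 out]
  6: b→1  tau→5  [2 out]

Answer: DEADLOCK-FREE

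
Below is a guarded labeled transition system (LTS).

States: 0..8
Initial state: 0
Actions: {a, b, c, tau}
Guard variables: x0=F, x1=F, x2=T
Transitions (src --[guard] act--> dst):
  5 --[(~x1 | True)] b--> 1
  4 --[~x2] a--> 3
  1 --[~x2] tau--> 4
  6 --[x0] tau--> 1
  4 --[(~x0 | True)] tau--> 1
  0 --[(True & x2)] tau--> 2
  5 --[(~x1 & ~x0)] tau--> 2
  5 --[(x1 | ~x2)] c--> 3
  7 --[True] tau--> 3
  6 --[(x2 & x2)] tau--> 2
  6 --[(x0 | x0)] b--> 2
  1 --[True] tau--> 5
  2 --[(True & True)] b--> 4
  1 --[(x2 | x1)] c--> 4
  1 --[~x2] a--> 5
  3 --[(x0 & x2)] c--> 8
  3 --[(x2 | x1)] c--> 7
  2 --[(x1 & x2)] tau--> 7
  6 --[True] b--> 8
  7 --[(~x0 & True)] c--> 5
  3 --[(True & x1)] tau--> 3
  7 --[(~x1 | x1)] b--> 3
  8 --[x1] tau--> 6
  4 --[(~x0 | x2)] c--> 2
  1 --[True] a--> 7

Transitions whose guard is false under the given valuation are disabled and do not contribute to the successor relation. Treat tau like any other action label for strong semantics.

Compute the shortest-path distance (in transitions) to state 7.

Layered search for 7:
  Layer 0: {0}
  Layer 1: {2}
  Layer 2: {4}
  Layer 3: {1}
  Layer 4: {5,7}
7 enters at depth 4; path tau·b·tau·a

Answer: 4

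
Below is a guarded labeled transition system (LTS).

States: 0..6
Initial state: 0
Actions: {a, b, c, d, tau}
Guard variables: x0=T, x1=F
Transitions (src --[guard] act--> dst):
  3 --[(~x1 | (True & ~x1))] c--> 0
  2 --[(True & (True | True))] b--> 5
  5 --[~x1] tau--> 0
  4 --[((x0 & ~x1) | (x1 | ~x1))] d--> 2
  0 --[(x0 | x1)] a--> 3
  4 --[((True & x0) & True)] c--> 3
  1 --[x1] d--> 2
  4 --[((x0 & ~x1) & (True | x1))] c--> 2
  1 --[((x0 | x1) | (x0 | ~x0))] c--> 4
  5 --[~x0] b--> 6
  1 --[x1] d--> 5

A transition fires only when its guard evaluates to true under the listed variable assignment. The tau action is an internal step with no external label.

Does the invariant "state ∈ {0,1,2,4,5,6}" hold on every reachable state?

Allowed set {0,1,2,4,5,6}
Reachable = {0,3}
  0: ok
  3: outside
witness against invariant: a → 3

Answer: INVARIANT VIOLATED at state 3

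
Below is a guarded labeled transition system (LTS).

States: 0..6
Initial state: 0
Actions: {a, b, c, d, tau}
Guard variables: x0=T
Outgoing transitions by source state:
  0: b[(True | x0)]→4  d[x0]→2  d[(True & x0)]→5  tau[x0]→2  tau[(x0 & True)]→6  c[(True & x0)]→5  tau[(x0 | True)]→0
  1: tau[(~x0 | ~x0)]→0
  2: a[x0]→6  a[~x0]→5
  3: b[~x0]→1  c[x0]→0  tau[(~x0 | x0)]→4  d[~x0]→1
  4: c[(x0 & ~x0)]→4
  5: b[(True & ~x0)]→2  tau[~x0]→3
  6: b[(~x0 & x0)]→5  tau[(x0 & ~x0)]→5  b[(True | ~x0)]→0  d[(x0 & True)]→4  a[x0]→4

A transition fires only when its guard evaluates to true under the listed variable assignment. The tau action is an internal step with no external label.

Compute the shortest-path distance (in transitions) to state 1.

BFS to 1:
  L0 = {0}
  L1 = {2,4,5,6}
1 never appears.

Answer: UNREACHABLE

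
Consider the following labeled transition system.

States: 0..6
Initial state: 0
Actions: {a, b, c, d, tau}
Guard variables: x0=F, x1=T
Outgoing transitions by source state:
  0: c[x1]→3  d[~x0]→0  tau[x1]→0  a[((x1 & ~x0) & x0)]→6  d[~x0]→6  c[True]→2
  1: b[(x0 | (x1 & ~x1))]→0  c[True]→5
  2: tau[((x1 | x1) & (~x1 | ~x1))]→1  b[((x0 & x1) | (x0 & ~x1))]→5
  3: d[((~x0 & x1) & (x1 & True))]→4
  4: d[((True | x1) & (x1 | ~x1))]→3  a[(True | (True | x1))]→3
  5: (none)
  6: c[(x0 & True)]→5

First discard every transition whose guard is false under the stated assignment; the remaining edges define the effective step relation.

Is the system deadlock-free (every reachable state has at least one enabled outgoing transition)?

Reach set: {0,2,3,4,6}
  0: c→2  c→3  d→0  d→6  tau→0  [5 exit(s)]
  2: ∅  [deadlock]
  3: d→4  [1 exit(s)]
  4: a→3  d→3  [2 exit(s)]
  6: ∅  [deadlock]
witness 2: c

Answer: DEADLOCK at state 2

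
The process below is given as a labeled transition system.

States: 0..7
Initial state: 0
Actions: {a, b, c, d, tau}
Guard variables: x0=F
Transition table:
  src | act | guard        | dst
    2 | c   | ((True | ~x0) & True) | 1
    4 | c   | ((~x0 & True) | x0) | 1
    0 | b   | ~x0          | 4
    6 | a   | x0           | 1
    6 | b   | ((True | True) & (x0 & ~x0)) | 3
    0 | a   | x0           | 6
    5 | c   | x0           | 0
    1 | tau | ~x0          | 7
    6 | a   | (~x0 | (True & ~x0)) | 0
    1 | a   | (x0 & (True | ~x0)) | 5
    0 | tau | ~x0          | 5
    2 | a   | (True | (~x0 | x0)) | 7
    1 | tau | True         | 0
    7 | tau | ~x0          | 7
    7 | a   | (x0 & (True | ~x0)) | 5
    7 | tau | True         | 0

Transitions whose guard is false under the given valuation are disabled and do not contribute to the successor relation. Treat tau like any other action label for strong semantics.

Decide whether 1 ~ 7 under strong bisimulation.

Answer: BISIMILAR

Working:
Refine partition for ~:
  round 0: {{0,1,2,3,4,5,6,7}}
  round 1: {{0},{1,7},{2},{3,5},{4},{6}}
Fixed point at round 2; 6 class(es).
class of 1: {1,7}; class of 7: {1,7}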